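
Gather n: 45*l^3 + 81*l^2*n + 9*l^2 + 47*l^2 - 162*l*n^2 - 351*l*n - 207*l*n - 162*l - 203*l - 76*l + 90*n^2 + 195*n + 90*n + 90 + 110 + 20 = 45*l^3 + 56*l^2 - 441*l + n^2*(90 - 162*l) + n*(81*l^2 - 558*l + 285) + 220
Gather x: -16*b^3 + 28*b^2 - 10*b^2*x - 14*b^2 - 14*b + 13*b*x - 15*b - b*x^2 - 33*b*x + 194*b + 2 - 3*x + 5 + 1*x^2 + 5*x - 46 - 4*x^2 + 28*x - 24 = -16*b^3 + 14*b^2 + 165*b + x^2*(-b - 3) + x*(-10*b^2 - 20*b + 30) - 63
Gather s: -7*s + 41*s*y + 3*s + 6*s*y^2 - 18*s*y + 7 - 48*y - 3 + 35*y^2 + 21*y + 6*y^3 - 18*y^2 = s*(6*y^2 + 23*y - 4) + 6*y^3 + 17*y^2 - 27*y + 4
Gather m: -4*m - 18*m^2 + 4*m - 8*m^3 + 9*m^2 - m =-8*m^3 - 9*m^2 - m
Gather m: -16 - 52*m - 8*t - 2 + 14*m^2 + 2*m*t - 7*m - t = 14*m^2 + m*(2*t - 59) - 9*t - 18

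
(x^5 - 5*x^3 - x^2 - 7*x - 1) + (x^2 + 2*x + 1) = x^5 - 5*x^3 - 5*x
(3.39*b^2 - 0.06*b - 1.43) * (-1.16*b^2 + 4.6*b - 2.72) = -3.9324*b^4 + 15.6636*b^3 - 7.838*b^2 - 6.4148*b + 3.8896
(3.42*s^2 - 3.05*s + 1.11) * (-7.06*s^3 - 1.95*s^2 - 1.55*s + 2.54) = -24.1452*s^5 + 14.864*s^4 - 7.1901*s^3 + 11.2498*s^2 - 9.4675*s + 2.8194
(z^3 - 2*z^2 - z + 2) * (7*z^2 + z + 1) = 7*z^5 - 13*z^4 - 8*z^3 + 11*z^2 + z + 2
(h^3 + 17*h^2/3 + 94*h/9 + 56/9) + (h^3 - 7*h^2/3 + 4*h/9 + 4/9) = 2*h^3 + 10*h^2/3 + 98*h/9 + 20/3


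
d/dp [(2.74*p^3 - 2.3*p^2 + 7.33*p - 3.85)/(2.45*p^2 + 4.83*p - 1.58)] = (6.713*p^4 + 26.4684*p^3 - 42.0551*p^2 + 26.133*p + 7.0141)/(6.0025*p^4 + 23.667*p^3 + 15.5869*p^2 - 15.2628*p + 2.4964)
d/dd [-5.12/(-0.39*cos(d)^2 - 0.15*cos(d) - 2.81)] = (3.9936*cos(d) + 0.768)*sin(d)/(0.39*cos(d)^2 + 0.15*cos(d) + 2.81)^2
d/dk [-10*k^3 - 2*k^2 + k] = -30*k^2 - 4*k + 1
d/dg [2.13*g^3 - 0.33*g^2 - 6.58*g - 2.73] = 6.39*g^2 - 0.66*g - 6.58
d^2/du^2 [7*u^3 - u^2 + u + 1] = 42*u - 2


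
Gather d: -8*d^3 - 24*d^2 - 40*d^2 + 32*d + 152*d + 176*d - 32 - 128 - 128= -8*d^3 - 64*d^2 + 360*d - 288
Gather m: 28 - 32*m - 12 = 16 - 32*m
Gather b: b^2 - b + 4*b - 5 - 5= b^2 + 3*b - 10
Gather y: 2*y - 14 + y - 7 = 3*y - 21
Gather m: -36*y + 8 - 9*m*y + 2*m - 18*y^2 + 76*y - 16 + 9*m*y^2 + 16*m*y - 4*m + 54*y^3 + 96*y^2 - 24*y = m*(9*y^2 + 7*y - 2) + 54*y^3 + 78*y^2 + 16*y - 8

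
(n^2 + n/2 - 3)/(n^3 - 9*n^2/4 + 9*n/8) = 4*(n + 2)/(n*(4*n - 3))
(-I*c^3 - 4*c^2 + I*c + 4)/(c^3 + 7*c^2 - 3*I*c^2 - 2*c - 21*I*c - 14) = (-I*c^3 - 4*c^2 + I*c + 4)/(c^3 + c^2*(7 - 3*I) - c*(2 + 21*I) - 14)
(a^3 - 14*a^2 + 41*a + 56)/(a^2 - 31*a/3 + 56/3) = 3*(a^2 - 6*a - 7)/(3*a - 7)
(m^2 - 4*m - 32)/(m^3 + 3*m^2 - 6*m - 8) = (m - 8)/(m^2 - m - 2)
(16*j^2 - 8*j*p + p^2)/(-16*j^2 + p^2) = (-4*j + p)/(4*j + p)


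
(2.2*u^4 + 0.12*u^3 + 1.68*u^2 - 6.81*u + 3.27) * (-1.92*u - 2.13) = -4.224*u^5 - 4.9164*u^4 - 3.4812*u^3 + 9.4968*u^2 + 8.2269*u - 6.9651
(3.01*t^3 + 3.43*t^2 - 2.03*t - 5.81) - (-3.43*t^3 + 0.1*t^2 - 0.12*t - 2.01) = 6.44*t^3 + 3.33*t^2 - 1.91*t - 3.8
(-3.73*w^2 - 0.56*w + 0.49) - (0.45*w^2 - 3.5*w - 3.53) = -4.18*w^2 + 2.94*w + 4.02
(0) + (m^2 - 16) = m^2 - 16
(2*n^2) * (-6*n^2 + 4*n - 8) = -12*n^4 + 8*n^3 - 16*n^2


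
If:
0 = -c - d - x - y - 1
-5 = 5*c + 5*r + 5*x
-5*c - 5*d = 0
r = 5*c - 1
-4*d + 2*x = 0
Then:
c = 0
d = 0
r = -1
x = 0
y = -1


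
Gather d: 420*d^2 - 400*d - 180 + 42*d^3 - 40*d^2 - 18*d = 42*d^3 + 380*d^2 - 418*d - 180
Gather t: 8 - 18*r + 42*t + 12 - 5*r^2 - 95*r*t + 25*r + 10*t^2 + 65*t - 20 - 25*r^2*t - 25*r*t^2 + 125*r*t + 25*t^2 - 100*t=-5*r^2 + 7*r + t^2*(35 - 25*r) + t*(-25*r^2 + 30*r + 7)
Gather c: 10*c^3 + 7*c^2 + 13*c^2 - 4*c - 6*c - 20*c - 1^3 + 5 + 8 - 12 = 10*c^3 + 20*c^2 - 30*c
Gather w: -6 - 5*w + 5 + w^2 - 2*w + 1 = w^2 - 7*w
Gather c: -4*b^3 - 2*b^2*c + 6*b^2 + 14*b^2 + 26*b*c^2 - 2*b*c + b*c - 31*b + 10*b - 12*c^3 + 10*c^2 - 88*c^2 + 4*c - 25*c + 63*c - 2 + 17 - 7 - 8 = -4*b^3 + 20*b^2 - 21*b - 12*c^3 + c^2*(26*b - 78) + c*(-2*b^2 - b + 42)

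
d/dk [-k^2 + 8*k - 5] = 8 - 2*k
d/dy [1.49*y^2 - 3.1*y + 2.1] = 2.98*y - 3.1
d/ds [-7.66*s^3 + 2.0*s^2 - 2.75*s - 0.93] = -22.98*s^2 + 4.0*s - 2.75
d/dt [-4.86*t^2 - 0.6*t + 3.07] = -9.72*t - 0.6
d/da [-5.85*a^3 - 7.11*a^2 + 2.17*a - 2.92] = -17.55*a^2 - 14.22*a + 2.17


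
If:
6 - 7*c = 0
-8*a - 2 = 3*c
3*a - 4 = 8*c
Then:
No Solution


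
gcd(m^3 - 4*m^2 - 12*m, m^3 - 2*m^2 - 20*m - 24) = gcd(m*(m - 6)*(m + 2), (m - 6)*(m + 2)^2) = m^2 - 4*m - 12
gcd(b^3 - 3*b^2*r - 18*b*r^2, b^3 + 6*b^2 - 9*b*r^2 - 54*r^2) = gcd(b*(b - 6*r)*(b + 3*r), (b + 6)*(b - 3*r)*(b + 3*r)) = b + 3*r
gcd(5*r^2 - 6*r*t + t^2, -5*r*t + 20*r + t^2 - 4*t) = 5*r - t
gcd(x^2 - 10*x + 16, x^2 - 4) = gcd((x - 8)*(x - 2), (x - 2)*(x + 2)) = x - 2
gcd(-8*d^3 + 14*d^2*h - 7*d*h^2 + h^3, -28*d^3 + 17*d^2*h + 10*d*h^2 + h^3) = d - h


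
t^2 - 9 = (t - 3)*(t + 3)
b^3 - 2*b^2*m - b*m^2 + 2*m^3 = (b - 2*m)*(b - m)*(b + m)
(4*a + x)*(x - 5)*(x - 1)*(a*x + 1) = 4*a^2*x^3 - 24*a^2*x^2 + 20*a^2*x + a*x^4 - 6*a*x^3 + 9*a*x^2 - 24*a*x + 20*a + x^3 - 6*x^2 + 5*x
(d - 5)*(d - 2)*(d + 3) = d^3 - 4*d^2 - 11*d + 30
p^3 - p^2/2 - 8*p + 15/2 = (p - 5/2)*(p - 1)*(p + 3)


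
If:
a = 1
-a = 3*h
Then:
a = 1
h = -1/3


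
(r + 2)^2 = r^2 + 4*r + 4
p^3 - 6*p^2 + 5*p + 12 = (p - 4)*(p - 3)*(p + 1)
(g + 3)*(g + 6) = g^2 + 9*g + 18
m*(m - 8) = m^2 - 8*m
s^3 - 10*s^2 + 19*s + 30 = (s - 6)*(s - 5)*(s + 1)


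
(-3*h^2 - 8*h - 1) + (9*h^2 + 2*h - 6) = 6*h^2 - 6*h - 7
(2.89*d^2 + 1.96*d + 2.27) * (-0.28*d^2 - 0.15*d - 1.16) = -0.8092*d^4 - 0.9823*d^3 - 4.282*d^2 - 2.6141*d - 2.6332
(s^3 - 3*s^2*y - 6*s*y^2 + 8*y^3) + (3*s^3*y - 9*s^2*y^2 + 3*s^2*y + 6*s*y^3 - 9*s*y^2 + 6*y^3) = 3*s^3*y + s^3 - 9*s^2*y^2 + 6*s*y^3 - 15*s*y^2 + 14*y^3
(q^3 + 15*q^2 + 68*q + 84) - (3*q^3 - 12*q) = -2*q^3 + 15*q^2 + 80*q + 84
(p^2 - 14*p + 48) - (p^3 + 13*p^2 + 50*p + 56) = -p^3 - 12*p^2 - 64*p - 8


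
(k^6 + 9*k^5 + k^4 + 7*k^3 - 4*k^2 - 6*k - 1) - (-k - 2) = k^6 + 9*k^5 + k^4 + 7*k^3 - 4*k^2 - 5*k + 1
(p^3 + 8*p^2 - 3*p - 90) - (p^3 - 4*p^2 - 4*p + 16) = 12*p^2 + p - 106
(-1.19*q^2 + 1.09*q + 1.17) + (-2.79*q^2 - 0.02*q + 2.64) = -3.98*q^2 + 1.07*q + 3.81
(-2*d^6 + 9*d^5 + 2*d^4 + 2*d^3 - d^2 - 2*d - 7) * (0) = 0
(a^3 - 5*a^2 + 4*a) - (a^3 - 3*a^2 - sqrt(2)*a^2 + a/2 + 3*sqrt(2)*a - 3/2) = -2*a^2 + sqrt(2)*a^2 - 3*sqrt(2)*a + 7*a/2 + 3/2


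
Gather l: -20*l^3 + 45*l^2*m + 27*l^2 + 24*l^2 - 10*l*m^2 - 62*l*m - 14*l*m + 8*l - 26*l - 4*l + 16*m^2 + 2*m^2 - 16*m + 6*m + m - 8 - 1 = -20*l^3 + l^2*(45*m + 51) + l*(-10*m^2 - 76*m - 22) + 18*m^2 - 9*m - 9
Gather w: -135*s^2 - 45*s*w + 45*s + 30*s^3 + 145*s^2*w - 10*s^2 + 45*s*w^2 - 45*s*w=30*s^3 - 145*s^2 + 45*s*w^2 + 45*s + w*(145*s^2 - 90*s)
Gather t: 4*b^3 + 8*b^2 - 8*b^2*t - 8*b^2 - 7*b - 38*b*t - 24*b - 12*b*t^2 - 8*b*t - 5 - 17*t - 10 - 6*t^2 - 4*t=4*b^3 - 31*b + t^2*(-12*b - 6) + t*(-8*b^2 - 46*b - 21) - 15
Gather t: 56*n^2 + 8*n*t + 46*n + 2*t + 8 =56*n^2 + 46*n + t*(8*n + 2) + 8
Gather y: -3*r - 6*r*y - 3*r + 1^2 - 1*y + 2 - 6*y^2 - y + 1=-6*r - 6*y^2 + y*(-6*r - 2) + 4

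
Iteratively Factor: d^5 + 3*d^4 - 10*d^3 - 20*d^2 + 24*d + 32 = (d + 2)*(d^4 + d^3 - 12*d^2 + 4*d + 16) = (d - 2)*(d + 2)*(d^3 + 3*d^2 - 6*d - 8) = (d - 2)*(d + 1)*(d + 2)*(d^2 + 2*d - 8) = (d - 2)*(d + 1)*(d + 2)*(d + 4)*(d - 2)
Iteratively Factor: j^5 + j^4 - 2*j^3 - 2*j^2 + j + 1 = (j + 1)*(j^4 - 2*j^2 + 1) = (j + 1)^2*(j^3 - j^2 - j + 1) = (j - 1)*(j + 1)^2*(j^2 - 1) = (j - 1)^2*(j + 1)^2*(j + 1)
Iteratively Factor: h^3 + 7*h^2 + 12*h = (h + 3)*(h^2 + 4*h) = (h + 3)*(h + 4)*(h)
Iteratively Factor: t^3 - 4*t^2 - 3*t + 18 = (t - 3)*(t^2 - t - 6) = (t - 3)*(t + 2)*(t - 3)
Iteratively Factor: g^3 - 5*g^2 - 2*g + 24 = (g - 3)*(g^2 - 2*g - 8) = (g - 4)*(g - 3)*(g + 2)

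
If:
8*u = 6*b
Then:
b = 4*u/3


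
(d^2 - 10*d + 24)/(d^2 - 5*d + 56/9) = 9*(d^2 - 10*d + 24)/(9*d^2 - 45*d + 56)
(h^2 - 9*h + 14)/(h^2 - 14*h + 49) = (h - 2)/(h - 7)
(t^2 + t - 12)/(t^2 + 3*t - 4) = (t - 3)/(t - 1)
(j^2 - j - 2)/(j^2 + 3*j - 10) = (j + 1)/(j + 5)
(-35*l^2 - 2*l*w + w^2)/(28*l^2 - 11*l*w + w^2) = (5*l + w)/(-4*l + w)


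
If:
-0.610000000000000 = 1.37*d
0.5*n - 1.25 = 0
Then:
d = -0.45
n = 2.50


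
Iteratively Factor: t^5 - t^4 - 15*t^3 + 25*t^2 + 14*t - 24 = (t + 1)*(t^4 - 2*t^3 - 13*t^2 + 38*t - 24) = (t - 3)*(t + 1)*(t^3 + t^2 - 10*t + 8) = (t - 3)*(t - 2)*(t + 1)*(t^2 + 3*t - 4) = (t - 3)*(t - 2)*(t - 1)*(t + 1)*(t + 4)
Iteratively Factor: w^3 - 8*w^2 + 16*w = (w)*(w^2 - 8*w + 16) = w*(w - 4)*(w - 4)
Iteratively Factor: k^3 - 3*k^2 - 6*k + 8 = (k - 4)*(k^2 + k - 2) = (k - 4)*(k - 1)*(k + 2)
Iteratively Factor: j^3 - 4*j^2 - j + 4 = (j - 4)*(j^2 - 1) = (j - 4)*(j - 1)*(j + 1)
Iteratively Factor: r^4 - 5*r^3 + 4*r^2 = (r)*(r^3 - 5*r^2 + 4*r) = r^2*(r^2 - 5*r + 4) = r^2*(r - 4)*(r - 1)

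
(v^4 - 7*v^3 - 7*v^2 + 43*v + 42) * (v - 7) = v^5 - 14*v^4 + 42*v^3 + 92*v^2 - 259*v - 294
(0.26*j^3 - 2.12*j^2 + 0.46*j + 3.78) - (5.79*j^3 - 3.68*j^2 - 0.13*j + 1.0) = -5.53*j^3 + 1.56*j^2 + 0.59*j + 2.78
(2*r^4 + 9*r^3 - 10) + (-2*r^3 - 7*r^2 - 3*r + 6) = 2*r^4 + 7*r^3 - 7*r^2 - 3*r - 4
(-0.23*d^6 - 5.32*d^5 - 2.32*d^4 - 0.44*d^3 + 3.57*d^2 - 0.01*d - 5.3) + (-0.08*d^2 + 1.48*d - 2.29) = -0.23*d^6 - 5.32*d^5 - 2.32*d^4 - 0.44*d^3 + 3.49*d^2 + 1.47*d - 7.59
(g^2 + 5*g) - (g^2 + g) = 4*g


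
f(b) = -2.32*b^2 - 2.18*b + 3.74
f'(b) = -4.64*b - 2.18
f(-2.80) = -8.34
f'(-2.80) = 10.81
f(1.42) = -4.03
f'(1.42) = -8.77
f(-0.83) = 3.95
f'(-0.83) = 1.67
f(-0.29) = 4.18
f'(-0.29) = -0.83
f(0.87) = 0.09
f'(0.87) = -6.22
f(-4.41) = -31.77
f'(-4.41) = 18.28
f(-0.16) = 4.03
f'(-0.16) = -1.44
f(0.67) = 1.24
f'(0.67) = -5.29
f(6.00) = -92.86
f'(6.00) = -30.02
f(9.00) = -203.80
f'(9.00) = -43.94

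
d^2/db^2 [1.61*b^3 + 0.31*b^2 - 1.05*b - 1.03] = 9.66*b + 0.62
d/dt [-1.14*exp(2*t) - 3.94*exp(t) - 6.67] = (-2.28*exp(t) - 3.94)*exp(t)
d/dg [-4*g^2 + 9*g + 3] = 9 - 8*g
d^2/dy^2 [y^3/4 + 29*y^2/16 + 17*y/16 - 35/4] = 3*y/2 + 29/8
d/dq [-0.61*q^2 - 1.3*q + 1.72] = -1.22*q - 1.3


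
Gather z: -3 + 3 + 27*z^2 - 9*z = 27*z^2 - 9*z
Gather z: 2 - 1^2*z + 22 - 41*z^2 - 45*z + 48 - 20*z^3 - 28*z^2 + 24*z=-20*z^3 - 69*z^2 - 22*z + 72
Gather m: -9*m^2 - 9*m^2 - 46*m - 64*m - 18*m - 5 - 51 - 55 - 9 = -18*m^2 - 128*m - 120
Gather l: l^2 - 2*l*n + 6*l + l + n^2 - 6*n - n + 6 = l^2 + l*(7 - 2*n) + n^2 - 7*n + 6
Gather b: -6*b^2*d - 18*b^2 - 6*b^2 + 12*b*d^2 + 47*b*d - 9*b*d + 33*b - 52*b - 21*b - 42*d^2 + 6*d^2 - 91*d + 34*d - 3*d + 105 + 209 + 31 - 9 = b^2*(-6*d - 24) + b*(12*d^2 + 38*d - 40) - 36*d^2 - 60*d + 336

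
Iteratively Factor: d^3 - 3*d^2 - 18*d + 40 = (d - 5)*(d^2 + 2*d - 8) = (d - 5)*(d - 2)*(d + 4)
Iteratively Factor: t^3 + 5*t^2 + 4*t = (t + 4)*(t^2 + t) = (t + 1)*(t + 4)*(t)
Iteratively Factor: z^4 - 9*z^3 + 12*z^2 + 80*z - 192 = (z - 4)*(z^3 - 5*z^2 - 8*z + 48) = (z - 4)^2*(z^2 - z - 12) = (z - 4)^3*(z + 3)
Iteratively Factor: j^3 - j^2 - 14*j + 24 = (j - 2)*(j^2 + j - 12) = (j - 3)*(j - 2)*(j + 4)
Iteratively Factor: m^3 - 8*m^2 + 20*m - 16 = (m - 4)*(m^2 - 4*m + 4) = (m - 4)*(m - 2)*(m - 2)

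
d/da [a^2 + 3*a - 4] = 2*a + 3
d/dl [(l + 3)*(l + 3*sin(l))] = l + (l + 3)*(3*cos(l) + 1) + 3*sin(l)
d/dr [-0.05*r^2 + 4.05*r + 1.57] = 4.05 - 0.1*r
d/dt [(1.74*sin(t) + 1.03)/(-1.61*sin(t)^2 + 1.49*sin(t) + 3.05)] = (2.8014*sin(t)^2 + 3.3166*sin(t) + 3.7723)*cos(t)/(2.5921*sin(t)^4 - 4.7978*sin(t)^3 - 7.6009*sin(t)^2 + 9.089*sin(t) + 9.3025)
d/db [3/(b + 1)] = -3/(b + 1)^2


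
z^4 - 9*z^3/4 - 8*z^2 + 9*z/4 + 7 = (z - 4)*(z - 1)*(z + 1)*(z + 7/4)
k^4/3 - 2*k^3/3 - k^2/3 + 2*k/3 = k*(k/3 + 1/3)*(k - 2)*(k - 1)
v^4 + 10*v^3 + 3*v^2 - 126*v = v*(v - 3)*(v + 6)*(v + 7)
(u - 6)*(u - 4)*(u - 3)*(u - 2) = u^4 - 15*u^3 + 80*u^2 - 180*u + 144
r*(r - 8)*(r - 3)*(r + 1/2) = r^4 - 21*r^3/2 + 37*r^2/2 + 12*r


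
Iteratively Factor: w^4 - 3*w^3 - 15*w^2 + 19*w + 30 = (w + 3)*(w^3 - 6*w^2 + 3*w + 10) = (w + 1)*(w + 3)*(w^2 - 7*w + 10) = (w - 2)*(w + 1)*(w + 3)*(w - 5)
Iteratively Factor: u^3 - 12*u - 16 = (u - 4)*(u^2 + 4*u + 4) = (u - 4)*(u + 2)*(u + 2)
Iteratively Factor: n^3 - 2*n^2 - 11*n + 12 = (n + 3)*(n^2 - 5*n + 4) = (n - 1)*(n + 3)*(n - 4)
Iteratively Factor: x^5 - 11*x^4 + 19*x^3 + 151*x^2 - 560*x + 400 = (x - 1)*(x^4 - 10*x^3 + 9*x^2 + 160*x - 400) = (x - 5)*(x - 1)*(x^3 - 5*x^2 - 16*x + 80) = (x - 5)*(x - 4)*(x - 1)*(x^2 - x - 20) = (x - 5)*(x - 4)*(x - 1)*(x + 4)*(x - 5)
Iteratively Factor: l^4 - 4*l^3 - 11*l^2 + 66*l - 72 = (l - 2)*(l^3 - 2*l^2 - 15*l + 36) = (l - 3)*(l - 2)*(l^2 + l - 12) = (l - 3)*(l - 2)*(l + 4)*(l - 3)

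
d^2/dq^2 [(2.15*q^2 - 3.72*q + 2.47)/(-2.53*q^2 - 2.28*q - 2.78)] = (72.426816*q^3 - 4.13047800000002*q^2 - 242.473176*q - 71.324916)/(16.194277*q^6 + 43.782156*q^5 + 92.839362*q^4 + 108.069264*q^3 + 102.013212*q^2 + 52.862256*q + 21.484952)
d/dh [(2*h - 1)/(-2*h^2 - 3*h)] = (4*h^2 - 4*h - 3)/(h^2*(4*h^2 + 12*h + 9))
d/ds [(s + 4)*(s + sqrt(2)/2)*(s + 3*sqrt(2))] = 3*s^2 + 8*s + 7*sqrt(2)*s + 3 + 14*sqrt(2)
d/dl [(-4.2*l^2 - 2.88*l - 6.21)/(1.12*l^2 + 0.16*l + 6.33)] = (2.5536*l^2 - 39.2616*l - 17.2368)/(1.2544*l^4 + 0.3584*l^3 + 14.2048*l^2 + 2.0256*l + 40.0689)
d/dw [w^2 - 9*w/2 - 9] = 2*w - 9/2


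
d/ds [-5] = 0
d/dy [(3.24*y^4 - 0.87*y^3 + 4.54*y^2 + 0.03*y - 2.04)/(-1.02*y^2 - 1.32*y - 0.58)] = (-6.6096*y^5 - 11.943*y^4 - 5.22*y^3 - 4.4484*y^2 - 9.428*y - 2.7102)/(1.0404*y^4 + 2.6928*y^3 + 2.9256*y^2 + 1.5312*y + 0.3364)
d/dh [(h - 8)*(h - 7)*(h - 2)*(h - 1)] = 4*h^3 - 54*h^2 + 206*h - 198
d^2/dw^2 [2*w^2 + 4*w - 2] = 4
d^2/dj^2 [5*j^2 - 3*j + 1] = 10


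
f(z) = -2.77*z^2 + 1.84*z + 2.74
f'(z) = 1.84 - 5.54*z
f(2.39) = -8.68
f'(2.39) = -11.40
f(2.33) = -8.01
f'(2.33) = -11.07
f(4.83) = -52.99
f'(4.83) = -24.92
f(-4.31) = -56.65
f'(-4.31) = 25.72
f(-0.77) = -0.32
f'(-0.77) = 6.11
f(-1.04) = -2.17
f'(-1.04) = 7.60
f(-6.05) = -109.78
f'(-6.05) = 35.36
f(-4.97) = -74.83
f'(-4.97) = 29.37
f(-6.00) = -108.02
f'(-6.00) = 35.08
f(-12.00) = -418.22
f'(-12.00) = 68.32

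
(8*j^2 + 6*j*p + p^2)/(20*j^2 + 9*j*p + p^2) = (2*j + p)/(5*j + p)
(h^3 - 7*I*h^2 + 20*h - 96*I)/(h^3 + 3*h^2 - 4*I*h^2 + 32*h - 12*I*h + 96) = (h - 3*I)/(h + 3)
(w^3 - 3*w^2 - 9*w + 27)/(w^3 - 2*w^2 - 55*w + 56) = (w^3 - 3*w^2 - 9*w + 27)/(w^3 - 2*w^2 - 55*w + 56)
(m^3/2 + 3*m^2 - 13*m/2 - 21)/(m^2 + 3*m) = (m^3 + 6*m^2 - 13*m - 42)/(2*m*(m + 3))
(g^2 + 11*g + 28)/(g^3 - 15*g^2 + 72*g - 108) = (g^2 + 11*g + 28)/(g^3 - 15*g^2 + 72*g - 108)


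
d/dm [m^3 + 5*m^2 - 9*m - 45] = 3*m^2 + 10*m - 9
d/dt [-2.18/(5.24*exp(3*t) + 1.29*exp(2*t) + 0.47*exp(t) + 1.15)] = (34.2696*exp(2*t) + 5.6244*exp(t) + 1.0246)*exp(t)/(5.24*exp(3*t) + 1.29*exp(2*t) + 0.47*exp(t) + 1.15)^2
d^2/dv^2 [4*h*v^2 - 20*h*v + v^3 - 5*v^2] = 8*h + 6*v - 10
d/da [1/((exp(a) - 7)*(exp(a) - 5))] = 2*(6 - exp(a))*exp(a)/(exp(4*a) - 24*exp(3*a) + 214*exp(2*a) - 840*exp(a) + 1225)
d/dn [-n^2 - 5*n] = -2*n - 5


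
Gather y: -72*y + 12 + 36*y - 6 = 6 - 36*y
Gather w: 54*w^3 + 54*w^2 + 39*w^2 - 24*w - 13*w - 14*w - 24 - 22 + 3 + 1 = 54*w^3 + 93*w^2 - 51*w - 42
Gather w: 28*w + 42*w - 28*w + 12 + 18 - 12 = 42*w + 18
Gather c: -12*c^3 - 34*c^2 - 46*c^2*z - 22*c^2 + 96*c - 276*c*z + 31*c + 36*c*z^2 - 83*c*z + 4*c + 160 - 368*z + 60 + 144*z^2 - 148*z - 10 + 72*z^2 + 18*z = -12*c^3 + c^2*(-46*z - 56) + c*(36*z^2 - 359*z + 131) + 216*z^2 - 498*z + 210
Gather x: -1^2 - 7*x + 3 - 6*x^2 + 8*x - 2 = -6*x^2 + x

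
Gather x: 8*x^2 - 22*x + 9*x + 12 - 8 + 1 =8*x^2 - 13*x + 5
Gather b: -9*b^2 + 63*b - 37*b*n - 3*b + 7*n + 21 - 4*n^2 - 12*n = -9*b^2 + b*(60 - 37*n) - 4*n^2 - 5*n + 21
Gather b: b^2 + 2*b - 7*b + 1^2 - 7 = b^2 - 5*b - 6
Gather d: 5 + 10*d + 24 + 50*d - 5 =60*d + 24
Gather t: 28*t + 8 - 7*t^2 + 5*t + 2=-7*t^2 + 33*t + 10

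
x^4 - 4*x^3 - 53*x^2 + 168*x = x*(x - 8)*(x - 3)*(x + 7)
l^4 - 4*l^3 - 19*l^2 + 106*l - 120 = (l - 4)*(l - 3)*(l - 2)*(l + 5)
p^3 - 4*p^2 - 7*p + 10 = (p - 5)*(p - 1)*(p + 2)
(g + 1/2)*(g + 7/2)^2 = g^3 + 15*g^2/2 + 63*g/4 + 49/8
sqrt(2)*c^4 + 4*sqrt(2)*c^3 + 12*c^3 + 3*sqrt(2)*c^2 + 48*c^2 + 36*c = c*(c + 3)*(c + 6*sqrt(2))*(sqrt(2)*c + sqrt(2))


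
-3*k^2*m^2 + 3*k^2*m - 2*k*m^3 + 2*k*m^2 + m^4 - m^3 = m*(-3*k + m)*(k + m)*(m - 1)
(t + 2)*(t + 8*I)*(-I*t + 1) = -I*t^3 + 9*t^2 - 2*I*t^2 + 18*t + 8*I*t + 16*I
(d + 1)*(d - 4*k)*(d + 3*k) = d^3 - d^2*k + d^2 - 12*d*k^2 - d*k - 12*k^2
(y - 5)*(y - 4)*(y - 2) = y^3 - 11*y^2 + 38*y - 40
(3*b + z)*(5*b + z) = 15*b^2 + 8*b*z + z^2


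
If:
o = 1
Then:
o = 1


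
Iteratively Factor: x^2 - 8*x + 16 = (x - 4)*(x - 4)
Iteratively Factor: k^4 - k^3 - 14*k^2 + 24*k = (k - 3)*(k^3 + 2*k^2 - 8*k) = k*(k - 3)*(k^2 + 2*k - 8) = k*(k - 3)*(k - 2)*(k + 4)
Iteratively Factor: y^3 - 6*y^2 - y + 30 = (y + 2)*(y^2 - 8*y + 15) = (y - 3)*(y + 2)*(y - 5)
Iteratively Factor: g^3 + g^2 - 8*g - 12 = (g + 2)*(g^2 - g - 6) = (g - 3)*(g + 2)*(g + 2)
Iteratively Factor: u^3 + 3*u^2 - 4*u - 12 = (u + 2)*(u^2 + u - 6) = (u - 2)*(u + 2)*(u + 3)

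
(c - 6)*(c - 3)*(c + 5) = c^3 - 4*c^2 - 27*c + 90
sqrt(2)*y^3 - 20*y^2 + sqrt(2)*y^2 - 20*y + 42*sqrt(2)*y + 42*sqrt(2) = (y - 7*sqrt(2))*(y - 3*sqrt(2))*(sqrt(2)*y + sqrt(2))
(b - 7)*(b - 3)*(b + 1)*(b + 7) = b^4 - 2*b^3 - 52*b^2 + 98*b + 147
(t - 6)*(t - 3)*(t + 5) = t^3 - 4*t^2 - 27*t + 90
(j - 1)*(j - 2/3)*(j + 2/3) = j^3 - j^2 - 4*j/9 + 4/9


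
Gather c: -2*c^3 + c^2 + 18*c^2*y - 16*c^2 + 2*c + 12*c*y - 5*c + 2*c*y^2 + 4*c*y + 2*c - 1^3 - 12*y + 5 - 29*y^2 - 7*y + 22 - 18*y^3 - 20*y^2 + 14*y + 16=-2*c^3 + c^2*(18*y - 15) + c*(2*y^2 + 16*y - 1) - 18*y^3 - 49*y^2 - 5*y + 42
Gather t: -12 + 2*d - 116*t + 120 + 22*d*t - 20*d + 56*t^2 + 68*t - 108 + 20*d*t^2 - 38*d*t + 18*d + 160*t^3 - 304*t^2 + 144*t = 160*t^3 + t^2*(20*d - 248) + t*(96 - 16*d)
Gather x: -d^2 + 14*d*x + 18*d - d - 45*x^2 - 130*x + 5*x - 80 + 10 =-d^2 + 17*d - 45*x^2 + x*(14*d - 125) - 70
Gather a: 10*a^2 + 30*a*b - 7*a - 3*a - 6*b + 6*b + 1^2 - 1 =10*a^2 + a*(30*b - 10)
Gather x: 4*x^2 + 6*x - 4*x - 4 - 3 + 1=4*x^2 + 2*x - 6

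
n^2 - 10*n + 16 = (n - 8)*(n - 2)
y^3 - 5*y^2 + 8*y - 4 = (y - 2)^2*(y - 1)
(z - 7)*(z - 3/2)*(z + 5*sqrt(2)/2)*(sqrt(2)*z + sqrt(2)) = sqrt(2)*z^4 - 15*sqrt(2)*z^3/2 + 5*z^3 - 75*z^2/2 + 2*sqrt(2)*z^2 + 10*z + 21*sqrt(2)*z/2 + 105/2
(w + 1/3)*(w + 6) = w^2 + 19*w/3 + 2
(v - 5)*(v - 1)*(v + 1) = v^3 - 5*v^2 - v + 5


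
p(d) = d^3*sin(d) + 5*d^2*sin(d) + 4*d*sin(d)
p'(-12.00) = -721.55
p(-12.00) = -566.62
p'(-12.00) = -721.55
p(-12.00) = -566.62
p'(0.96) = 18.76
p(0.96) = 7.65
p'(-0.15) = -0.87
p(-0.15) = 0.07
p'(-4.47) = 20.43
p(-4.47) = -7.08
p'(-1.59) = 4.27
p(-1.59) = -2.26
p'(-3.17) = -5.64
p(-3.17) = 0.16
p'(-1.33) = 4.16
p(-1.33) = -1.14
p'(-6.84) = -136.45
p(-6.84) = 59.95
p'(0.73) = 13.05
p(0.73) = 3.98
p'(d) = d^3*cos(d) + 3*d^2*sin(d) + 5*d^2*cos(d) + 10*d*sin(d) + 4*d*cos(d) + 4*sin(d)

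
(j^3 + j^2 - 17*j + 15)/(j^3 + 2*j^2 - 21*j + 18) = (j + 5)/(j + 6)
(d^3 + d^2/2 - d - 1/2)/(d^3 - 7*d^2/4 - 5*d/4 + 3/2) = 2*(2*d^2 - d - 1)/(4*d^2 - 11*d + 6)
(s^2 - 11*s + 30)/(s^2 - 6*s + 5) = (s - 6)/(s - 1)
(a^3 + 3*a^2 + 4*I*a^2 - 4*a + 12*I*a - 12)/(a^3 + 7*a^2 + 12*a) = (a^2 + 4*I*a - 4)/(a*(a + 4))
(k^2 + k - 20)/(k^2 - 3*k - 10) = (-k^2 - k + 20)/(-k^2 + 3*k + 10)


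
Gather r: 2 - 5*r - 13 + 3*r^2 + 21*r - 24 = 3*r^2 + 16*r - 35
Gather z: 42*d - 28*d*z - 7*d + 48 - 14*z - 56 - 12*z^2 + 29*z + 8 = 35*d - 12*z^2 + z*(15 - 28*d)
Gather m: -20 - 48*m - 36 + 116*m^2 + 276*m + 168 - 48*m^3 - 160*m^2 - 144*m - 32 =-48*m^3 - 44*m^2 + 84*m + 80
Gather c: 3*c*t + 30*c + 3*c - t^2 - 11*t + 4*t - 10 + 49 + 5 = c*(3*t + 33) - t^2 - 7*t + 44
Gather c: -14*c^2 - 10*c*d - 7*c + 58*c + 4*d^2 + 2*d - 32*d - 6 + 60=-14*c^2 + c*(51 - 10*d) + 4*d^2 - 30*d + 54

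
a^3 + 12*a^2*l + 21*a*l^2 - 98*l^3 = (a - 2*l)*(a + 7*l)^2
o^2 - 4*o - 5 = (o - 5)*(o + 1)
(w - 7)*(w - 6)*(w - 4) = w^3 - 17*w^2 + 94*w - 168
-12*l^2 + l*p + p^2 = (-3*l + p)*(4*l + p)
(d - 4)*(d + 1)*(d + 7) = d^3 + 4*d^2 - 25*d - 28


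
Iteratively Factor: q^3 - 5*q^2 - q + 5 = (q - 1)*(q^2 - 4*q - 5) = (q - 5)*(q - 1)*(q + 1)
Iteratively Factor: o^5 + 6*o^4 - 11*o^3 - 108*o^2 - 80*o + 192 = (o + 4)*(o^4 + 2*o^3 - 19*o^2 - 32*o + 48) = (o + 3)*(o + 4)*(o^3 - o^2 - 16*o + 16) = (o + 3)*(o + 4)^2*(o^2 - 5*o + 4) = (o - 4)*(o + 3)*(o + 4)^2*(o - 1)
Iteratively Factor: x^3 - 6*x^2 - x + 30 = (x + 2)*(x^2 - 8*x + 15) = (x - 3)*(x + 2)*(x - 5)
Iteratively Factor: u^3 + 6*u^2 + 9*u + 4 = (u + 1)*(u^2 + 5*u + 4) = (u + 1)^2*(u + 4)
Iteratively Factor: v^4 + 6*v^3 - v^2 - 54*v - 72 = (v + 2)*(v^3 + 4*v^2 - 9*v - 36) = (v - 3)*(v + 2)*(v^2 + 7*v + 12) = (v - 3)*(v + 2)*(v + 4)*(v + 3)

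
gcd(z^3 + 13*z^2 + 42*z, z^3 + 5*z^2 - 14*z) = z^2 + 7*z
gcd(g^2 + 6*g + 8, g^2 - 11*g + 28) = 1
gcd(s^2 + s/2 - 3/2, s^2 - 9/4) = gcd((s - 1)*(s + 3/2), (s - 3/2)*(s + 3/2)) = s + 3/2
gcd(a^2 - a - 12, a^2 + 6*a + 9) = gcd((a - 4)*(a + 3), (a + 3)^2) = a + 3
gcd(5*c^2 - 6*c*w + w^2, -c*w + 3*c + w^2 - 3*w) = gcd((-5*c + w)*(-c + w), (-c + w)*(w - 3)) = -c + w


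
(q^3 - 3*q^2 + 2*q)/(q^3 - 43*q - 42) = q*(-q^2 + 3*q - 2)/(-q^3 + 43*q + 42)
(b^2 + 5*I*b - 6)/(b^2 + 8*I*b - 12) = (b + 3*I)/(b + 6*I)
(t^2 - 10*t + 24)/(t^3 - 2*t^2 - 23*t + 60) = (t - 6)/(t^2 + 2*t - 15)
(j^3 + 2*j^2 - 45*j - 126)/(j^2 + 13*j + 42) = (j^2 - 4*j - 21)/(j + 7)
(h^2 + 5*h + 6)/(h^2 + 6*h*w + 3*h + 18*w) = (h + 2)/(h + 6*w)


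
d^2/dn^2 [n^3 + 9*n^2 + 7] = 6*n + 18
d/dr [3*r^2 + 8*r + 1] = 6*r + 8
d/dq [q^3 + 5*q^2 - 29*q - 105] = 3*q^2 + 10*q - 29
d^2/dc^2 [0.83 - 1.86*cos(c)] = 1.86*cos(c)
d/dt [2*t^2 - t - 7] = 4*t - 1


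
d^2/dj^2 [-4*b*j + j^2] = 2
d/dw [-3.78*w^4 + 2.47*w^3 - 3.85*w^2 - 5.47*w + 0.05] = -15.12*w^3 + 7.41*w^2 - 7.7*w - 5.47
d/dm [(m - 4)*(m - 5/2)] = 2*m - 13/2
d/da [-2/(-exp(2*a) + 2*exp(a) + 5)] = 4*(1 - exp(a))*exp(a)/(-exp(2*a) + 2*exp(a) + 5)^2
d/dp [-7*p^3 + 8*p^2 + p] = -21*p^2 + 16*p + 1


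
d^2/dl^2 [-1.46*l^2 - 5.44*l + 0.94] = -2.92000000000000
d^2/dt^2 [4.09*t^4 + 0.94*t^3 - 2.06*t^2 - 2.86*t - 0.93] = 49.08*t^2 + 5.64*t - 4.12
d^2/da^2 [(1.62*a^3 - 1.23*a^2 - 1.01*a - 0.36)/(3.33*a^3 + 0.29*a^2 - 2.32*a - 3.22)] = (-5.6843418860808e-14*a^7 - 30.407562*a^6 + 7.89409799999999*a^5 + 97.6762260000001*a^4 - 187.171798*a^3 - 47.731428*a^2 + 73.414452*a - 14.96372)/(36.926037*a^9 + 9.647343*a^8 - 76.338585*a^7 - 120.536929*a^6 + 34.527516*a^5 + 153.128874*a^4 + 104.091644*a^3 - 42.973476*a^2 - 72.164064*a - 33.386248)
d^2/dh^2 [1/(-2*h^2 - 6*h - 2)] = (h^2 + 3*h - (2*h + 3)^2 + 1)/(h^2 + 3*h + 1)^3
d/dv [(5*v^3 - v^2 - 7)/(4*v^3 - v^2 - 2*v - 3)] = (-v^4 - 20*v^3 + 41*v^2 - 8*v - 14)/(16*v^6 - 8*v^5 - 15*v^4 - 20*v^3 + 10*v^2 + 12*v + 9)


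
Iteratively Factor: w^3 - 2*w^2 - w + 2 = (w + 1)*(w^2 - 3*w + 2) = (w - 1)*(w + 1)*(w - 2)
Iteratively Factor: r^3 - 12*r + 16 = (r + 4)*(r^2 - 4*r + 4) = (r - 2)*(r + 4)*(r - 2)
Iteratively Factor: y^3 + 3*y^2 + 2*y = (y)*(y^2 + 3*y + 2) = y*(y + 1)*(y + 2)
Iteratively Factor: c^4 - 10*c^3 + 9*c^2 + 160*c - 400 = (c - 5)*(c^3 - 5*c^2 - 16*c + 80) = (c - 5)^2*(c^2 - 16) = (c - 5)^2*(c + 4)*(c - 4)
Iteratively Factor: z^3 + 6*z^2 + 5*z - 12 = (z + 4)*(z^2 + 2*z - 3) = (z - 1)*(z + 4)*(z + 3)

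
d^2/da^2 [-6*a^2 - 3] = -12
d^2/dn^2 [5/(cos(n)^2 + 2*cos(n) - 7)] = 5*(-8*sin(n)^4 + 68*sin(n)^2 - 13*cos(n) - 3*cos(3*n) - 16)/(2*(-sin(n)^2 + 2*cos(n) - 6)^3)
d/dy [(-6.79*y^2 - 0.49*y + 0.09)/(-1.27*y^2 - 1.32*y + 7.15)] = (8.3405*y^2 - 96.8684*y - 3.3847)/(1.6129*y^4 + 3.3528*y^3 - 16.4186*y^2 - 18.876*y + 51.1225)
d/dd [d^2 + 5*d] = 2*d + 5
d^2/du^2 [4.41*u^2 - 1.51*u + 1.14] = 8.82000000000000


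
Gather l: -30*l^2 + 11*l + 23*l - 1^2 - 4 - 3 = -30*l^2 + 34*l - 8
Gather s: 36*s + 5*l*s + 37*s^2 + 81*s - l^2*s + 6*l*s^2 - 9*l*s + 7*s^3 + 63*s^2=7*s^3 + s^2*(6*l + 100) + s*(-l^2 - 4*l + 117)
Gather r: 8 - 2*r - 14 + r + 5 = -r - 1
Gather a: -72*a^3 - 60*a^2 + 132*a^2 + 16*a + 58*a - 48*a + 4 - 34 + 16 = -72*a^3 + 72*a^2 + 26*a - 14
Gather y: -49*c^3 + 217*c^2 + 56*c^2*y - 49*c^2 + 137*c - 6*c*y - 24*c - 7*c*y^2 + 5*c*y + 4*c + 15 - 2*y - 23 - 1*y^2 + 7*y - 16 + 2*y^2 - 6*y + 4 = -49*c^3 + 168*c^2 + 117*c + y^2*(1 - 7*c) + y*(56*c^2 - c - 1) - 20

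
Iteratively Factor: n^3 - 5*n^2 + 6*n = (n)*(n^2 - 5*n + 6) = n*(n - 2)*(n - 3)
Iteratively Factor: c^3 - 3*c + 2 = (c - 1)*(c^2 + c - 2) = (c - 1)^2*(c + 2)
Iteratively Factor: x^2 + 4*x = (x + 4)*(x)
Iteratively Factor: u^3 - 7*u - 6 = (u + 2)*(u^2 - 2*u - 3) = (u + 1)*(u + 2)*(u - 3)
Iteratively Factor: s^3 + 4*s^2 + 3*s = (s)*(s^2 + 4*s + 3) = s*(s + 3)*(s + 1)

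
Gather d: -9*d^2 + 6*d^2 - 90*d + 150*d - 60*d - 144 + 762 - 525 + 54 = 147 - 3*d^2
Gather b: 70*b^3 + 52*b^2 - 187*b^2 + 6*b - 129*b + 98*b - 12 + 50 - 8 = 70*b^3 - 135*b^2 - 25*b + 30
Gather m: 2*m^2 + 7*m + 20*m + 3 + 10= 2*m^2 + 27*m + 13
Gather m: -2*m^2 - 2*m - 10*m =-2*m^2 - 12*m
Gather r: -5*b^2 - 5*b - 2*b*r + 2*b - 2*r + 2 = -5*b^2 - 3*b + r*(-2*b - 2) + 2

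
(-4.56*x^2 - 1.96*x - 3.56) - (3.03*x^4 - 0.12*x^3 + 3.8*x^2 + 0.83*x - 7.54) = -3.03*x^4 + 0.12*x^3 - 8.36*x^2 - 2.79*x + 3.98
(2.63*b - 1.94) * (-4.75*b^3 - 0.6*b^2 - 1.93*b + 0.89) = -12.4925*b^4 + 7.637*b^3 - 3.9119*b^2 + 6.0849*b - 1.7266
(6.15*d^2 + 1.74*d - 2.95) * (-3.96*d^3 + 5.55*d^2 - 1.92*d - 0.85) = -24.354*d^5 + 27.2421*d^4 + 9.531*d^3 - 24.9408*d^2 + 4.185*d + 2.5075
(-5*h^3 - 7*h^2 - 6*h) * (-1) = 5*h^3 + 7*h^2 + 6*h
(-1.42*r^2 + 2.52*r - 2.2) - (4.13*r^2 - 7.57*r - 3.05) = -5.55*r^2 + 10.09*r + 0.85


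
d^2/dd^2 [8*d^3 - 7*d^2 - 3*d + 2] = 48*d - 14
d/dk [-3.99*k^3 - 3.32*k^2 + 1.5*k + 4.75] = -11.97*k^2 - 6.64*k + 1.5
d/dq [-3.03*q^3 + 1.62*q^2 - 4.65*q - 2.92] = -9.09*q^2 + 3.24*q - 4.65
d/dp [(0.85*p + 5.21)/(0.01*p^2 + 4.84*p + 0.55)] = (0.0085*p^2 + 4.114*p - (0.02*p + 4.84)*(0.85*p + 5.21) + 0.4675)/(0.01*p^2 + 4.84*p + 0.55)^2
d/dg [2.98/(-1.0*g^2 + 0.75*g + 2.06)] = (5.96*g - 2.235)/(-1.0*g^2 + 0.75*g + 2.06)^2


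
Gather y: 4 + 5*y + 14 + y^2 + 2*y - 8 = y^2 + 7*y + 10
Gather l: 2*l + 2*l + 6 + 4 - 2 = 4*l + 8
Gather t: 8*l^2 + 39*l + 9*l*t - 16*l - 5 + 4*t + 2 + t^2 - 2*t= 8*l^2 + 23*l + t^2 + t*(9*l + 2) - 3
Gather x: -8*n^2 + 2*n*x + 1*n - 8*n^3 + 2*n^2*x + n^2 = -8*n^3 - 7*n^2 + n + x*(2*n^2 + 2*n)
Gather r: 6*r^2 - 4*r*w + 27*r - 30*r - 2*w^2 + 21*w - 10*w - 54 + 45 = 6*r^2 + r*(-4*w - 3) - 2*w^2 + 11*w - 9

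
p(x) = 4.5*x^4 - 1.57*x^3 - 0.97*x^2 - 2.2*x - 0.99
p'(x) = 18.0*x^3 - 4.71*x^2 - 1.94*x - 2.2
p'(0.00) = -2.20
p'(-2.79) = -424.37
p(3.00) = 305.79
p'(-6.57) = -5297.44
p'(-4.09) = -1304.58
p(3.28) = 446.80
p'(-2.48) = -300.91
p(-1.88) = 66.36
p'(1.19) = 19.15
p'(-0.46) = -4.06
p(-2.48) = 192.67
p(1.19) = 1.40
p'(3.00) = 435.59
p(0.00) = -0.99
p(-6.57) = 8801.27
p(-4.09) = 1358.43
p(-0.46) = 0.17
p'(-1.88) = -134.80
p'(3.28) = 575.94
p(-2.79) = 304.36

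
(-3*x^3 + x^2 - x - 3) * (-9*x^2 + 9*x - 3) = 27*x^5 - 36*x^4 + 27*x^3 + 15*x^2 - 24*x + 9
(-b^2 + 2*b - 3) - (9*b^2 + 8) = -10*b^2 + 2*b - 11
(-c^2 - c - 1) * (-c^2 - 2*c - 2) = c^4 + 3*c^3 + 5*c^2 + 4*c + 2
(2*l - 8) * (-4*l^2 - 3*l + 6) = -8*l^3 + 26*l^2 + 36*l - 48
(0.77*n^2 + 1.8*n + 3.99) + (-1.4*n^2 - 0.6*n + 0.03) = -0.63*n^2 + 1.2*n + 4.02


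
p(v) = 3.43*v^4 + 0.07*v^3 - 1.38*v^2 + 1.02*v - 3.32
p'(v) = 13.72*v^3 + 0.21*v^2 - 2.76*v + 1.02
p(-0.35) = -3.80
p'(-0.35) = 1.42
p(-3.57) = 529.41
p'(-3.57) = -610.70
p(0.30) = -3.11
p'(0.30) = 0.58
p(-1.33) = 3.45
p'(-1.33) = -27.22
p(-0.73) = -3.85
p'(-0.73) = -2.19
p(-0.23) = -3.62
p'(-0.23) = 1.50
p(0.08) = -3.25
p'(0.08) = 0.81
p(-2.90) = 223.01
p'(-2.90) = -323.83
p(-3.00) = 257.14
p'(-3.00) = -359.25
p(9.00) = 22449.34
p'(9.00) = 9995.07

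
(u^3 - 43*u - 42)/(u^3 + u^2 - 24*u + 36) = (u^2 - 6*u - 7)/(u^2 - 5*u + 6)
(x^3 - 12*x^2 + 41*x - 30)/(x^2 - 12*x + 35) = (x^2 - 7*x + 6)/(x - 7)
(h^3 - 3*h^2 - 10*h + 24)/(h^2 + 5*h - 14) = (h^2 - h - 12)/(h + 7)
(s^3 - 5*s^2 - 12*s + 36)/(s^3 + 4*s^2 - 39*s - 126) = (s - 2)/(s + 7)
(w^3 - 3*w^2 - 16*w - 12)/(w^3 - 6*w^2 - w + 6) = (w + 2)/(w - 1)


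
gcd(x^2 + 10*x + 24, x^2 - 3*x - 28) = x + 4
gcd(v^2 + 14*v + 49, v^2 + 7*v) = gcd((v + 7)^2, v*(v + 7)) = v + 7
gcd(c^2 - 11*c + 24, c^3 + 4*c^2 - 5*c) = 1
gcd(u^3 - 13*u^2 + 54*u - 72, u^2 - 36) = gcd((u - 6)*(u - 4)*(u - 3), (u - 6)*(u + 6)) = u - 6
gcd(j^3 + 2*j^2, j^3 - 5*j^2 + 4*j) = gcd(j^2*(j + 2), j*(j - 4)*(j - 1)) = j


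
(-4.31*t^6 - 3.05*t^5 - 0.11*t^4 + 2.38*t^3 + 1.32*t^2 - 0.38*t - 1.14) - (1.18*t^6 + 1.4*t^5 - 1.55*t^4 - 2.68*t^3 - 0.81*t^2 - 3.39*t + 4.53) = -5.49*t^6 - 4.45*t^5 + 1.44*t^4 + 5.06*t^3 + 2.13*t^2 + 3.01*t - 5.67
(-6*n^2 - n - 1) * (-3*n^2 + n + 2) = 18*n^4 - 3*n^3 - 10*n^2 - 3*n - 2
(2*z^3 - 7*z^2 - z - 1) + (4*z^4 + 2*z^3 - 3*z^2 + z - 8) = 4*z^4 + 4*z^3 - 10*z^2 - 9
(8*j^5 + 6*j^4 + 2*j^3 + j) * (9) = 72*j^5 + 54*j^4 + 18*j^3 + 9*j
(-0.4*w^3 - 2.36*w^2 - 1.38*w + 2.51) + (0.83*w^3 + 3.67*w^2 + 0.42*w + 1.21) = 0.43*w^3 + 1.31*w^2 - 0.96*w + 3.72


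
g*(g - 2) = g^2 - 2*g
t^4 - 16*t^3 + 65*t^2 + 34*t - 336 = (t - 8)*(t - 7)*(t - 3)*(t + 2)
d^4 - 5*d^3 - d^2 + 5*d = d*(d - 5)*(d - 1)*(d + 1)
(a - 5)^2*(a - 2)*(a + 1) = a^4 - 11*a^3 + 33*a^2 - 5*a - 50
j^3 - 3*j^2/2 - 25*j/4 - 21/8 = (j - 7/2)*(j + 1/2)*(j + 3/2)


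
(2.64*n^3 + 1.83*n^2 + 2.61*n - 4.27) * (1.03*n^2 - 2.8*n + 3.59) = 2.7192*n^5 - 5.5071*n^4 + 7.0419*n^3 - 5.1364*n^2 + 21.3259*n - 15.3293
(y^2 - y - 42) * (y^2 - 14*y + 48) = y^4 - 15*y^3 + 20*y^2 + 540*y - 2016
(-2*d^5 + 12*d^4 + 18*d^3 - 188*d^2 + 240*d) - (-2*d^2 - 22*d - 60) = -2*d^5 + 12*d^4 + 18*d^3 - 186*d^2 + 262*d + 60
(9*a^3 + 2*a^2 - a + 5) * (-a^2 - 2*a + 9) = -9*a^5 - 20*a^4 + 78*a^3 + 15*a^2 - 19*a + 45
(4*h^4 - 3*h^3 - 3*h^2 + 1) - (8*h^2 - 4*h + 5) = 4*h^4 - 3*h^3 - 11*h^2 + 4*h - 4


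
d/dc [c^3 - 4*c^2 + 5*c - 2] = 3*c^2 - 8*c + 5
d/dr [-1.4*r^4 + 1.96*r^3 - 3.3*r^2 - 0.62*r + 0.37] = -5.6*r^3 + 5.88*r^2 - 6.6*r - 0.62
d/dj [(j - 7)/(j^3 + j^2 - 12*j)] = (j*(j^2 + j - 12) - (j - 7)*(3*j^2 + 2*j - 12))/(j^2*(j^2 + j - 12)^2)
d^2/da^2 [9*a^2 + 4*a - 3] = 18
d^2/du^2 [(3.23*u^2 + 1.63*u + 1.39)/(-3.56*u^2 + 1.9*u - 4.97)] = (-85.011376*u^3 + 237.196392*u^2 + 229.451256*u - 151.200698)/(45.118016*u^6 - 72.23952*u^5 + 227.518176*u^4 - 208.56148*u^3 + 317.630712*u^2 - 140.79513*u + 122.763473)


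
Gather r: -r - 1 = -r - 1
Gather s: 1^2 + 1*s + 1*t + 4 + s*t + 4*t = s*(t + 1) + 5*t + 5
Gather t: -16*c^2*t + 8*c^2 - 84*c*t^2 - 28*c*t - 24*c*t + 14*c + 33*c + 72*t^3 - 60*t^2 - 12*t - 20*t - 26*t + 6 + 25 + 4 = 8*c^2 + 47*c + 72*t^3 + t^2*(-84*c - 60) + t*(-16*c^2 - 52*c - 58) + 35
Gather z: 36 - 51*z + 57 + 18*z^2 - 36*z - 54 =18*z^2 - 87*z + 39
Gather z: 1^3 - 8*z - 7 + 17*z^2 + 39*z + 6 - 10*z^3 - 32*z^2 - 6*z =-10*z^3 - 15*z^2 + 25*z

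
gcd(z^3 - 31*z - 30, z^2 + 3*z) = 1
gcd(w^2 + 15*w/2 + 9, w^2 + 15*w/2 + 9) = w^2 + 15*w/2 + 9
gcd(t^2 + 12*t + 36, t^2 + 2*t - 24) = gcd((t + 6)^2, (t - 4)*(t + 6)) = t + 6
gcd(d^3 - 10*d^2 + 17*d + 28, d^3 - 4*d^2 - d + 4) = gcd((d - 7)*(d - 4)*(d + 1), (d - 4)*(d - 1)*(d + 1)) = d^2 - 3*d - 4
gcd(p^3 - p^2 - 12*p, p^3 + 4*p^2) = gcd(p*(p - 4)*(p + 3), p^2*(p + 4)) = p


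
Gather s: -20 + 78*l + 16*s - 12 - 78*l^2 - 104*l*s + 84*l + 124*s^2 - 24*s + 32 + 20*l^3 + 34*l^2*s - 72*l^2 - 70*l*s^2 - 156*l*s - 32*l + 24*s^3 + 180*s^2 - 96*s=20*l^3 - 150*l^2 + 130*l + 24*s^3 + s^2*(304 - 70*l) + s*(34*l^2 - 260*l - 104)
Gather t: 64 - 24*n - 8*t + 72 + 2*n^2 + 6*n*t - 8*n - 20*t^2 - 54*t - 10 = 2*n^2 - 32*n - 20*t^2 + t*(6*n - 62) + 126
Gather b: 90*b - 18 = 90*b - 18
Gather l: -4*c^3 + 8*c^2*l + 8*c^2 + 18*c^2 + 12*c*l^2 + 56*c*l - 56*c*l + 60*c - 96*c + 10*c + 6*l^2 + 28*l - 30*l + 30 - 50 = -4*c^3 + 26*c^2 - 26*c + l^2*(12*c + 6) + l*(8*c^2 - 2) - 20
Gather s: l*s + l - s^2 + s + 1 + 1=l - s^2 + s*(l + 1) + 2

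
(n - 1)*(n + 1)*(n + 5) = n^3 + 5*n^2 - n - 5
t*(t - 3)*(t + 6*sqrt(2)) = t^3 - 3*t^2 + 6*sqrt(2)*t^2 - 18*sqrt(2)*t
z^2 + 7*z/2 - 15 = (z - 5/2)*(z + 6)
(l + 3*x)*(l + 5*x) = l^2 + 8*l*x + 15*x^2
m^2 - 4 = (m - 2)*(m + 2)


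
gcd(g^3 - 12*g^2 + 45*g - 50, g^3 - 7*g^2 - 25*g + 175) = g - 5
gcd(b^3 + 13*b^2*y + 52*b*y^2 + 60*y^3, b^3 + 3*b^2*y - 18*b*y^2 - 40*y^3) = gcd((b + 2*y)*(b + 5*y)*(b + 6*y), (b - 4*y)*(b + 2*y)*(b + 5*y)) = b^2 + 7*b*y + 10*y^2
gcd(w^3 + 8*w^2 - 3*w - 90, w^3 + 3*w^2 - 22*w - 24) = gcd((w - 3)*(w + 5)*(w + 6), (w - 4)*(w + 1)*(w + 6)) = w + 6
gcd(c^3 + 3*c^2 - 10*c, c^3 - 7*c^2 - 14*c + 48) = c - 2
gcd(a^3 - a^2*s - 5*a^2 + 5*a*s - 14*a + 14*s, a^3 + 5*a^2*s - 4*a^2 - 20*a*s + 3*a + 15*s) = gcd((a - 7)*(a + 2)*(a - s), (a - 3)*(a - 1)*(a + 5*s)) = 1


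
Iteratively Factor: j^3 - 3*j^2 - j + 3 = (j - 3)*(j^2 - 1) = (j - 3)*(j - 1)*(j + 1)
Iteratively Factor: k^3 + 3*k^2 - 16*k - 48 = (k + 4)*(k^2 - k - 12) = (k + 3)*(k + 4)*(k - 4)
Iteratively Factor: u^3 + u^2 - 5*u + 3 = (u - 1)*(u^2 + 2*u - 3) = (u - 1)^2*(u + 3)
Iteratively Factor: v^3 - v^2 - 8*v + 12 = (v + 3)*(v^2 - 4*v + 4) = (v - 2)*(v + 3)*(v - 2)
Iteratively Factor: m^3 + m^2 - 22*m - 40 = (m + 2)*(m^2 - m - 20) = (m - 5)*(m + 2)*(m + 4)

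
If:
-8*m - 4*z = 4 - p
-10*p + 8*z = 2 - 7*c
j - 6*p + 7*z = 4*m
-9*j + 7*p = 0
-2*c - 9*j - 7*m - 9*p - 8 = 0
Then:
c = 19058/72819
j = -2492/8091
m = -22756/72819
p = -356/899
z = -34516/72819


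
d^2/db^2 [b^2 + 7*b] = 2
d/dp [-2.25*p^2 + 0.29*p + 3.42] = 0.29 - 4.5*p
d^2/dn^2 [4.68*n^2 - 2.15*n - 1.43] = 9.36000000000000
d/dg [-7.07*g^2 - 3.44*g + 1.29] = -14.14*g - 3.44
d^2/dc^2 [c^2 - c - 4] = 2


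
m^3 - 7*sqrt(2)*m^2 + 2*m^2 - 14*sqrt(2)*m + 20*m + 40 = (m + 2)*(m - 5*sqrt(2))*(m - 2*sqrt(2))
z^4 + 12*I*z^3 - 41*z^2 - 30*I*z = z*(z + I)*(z + 5*I)*(z + 6*I)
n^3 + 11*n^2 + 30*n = n*(n + 5)*(n + 6)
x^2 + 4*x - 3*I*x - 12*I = (x + 4)*(x - 3*I)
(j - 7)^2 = j^2 - 14*j + 49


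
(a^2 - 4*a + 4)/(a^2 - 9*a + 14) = (a - 2)/(a - 7)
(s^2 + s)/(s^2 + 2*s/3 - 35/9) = 9*s*(s + 1)/(9*s^2 + 6*s - 35)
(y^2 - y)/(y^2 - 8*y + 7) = y/(y - 7)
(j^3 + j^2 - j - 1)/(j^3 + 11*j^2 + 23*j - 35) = (j^2 + 2*j + 1)/(j^2 + 12*j + 35)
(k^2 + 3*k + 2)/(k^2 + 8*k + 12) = (k + 1)/(k + 6)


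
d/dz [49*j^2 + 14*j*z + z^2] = 14*j + 2*z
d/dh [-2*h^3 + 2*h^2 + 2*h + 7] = -6*h^2 + 4*h + 2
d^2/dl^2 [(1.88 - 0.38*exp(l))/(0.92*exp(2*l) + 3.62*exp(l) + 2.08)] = (-0.321632*exp(4*l) + 7.63048*exp(3*l) + 23.146464*exp(2*l) + 13.107248*exp(l) - 15.79968)*exp(l)/(0.778688*exp(6*l) + 9.191904*exp(5*l) + 41.44968*exp(4*l) + 89.00132*exp(3*l) + 93.71232*exp(2*l) + 46.984704*exp(l) + 8.998912)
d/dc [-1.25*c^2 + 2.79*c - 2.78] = 2.79 - 2.5*c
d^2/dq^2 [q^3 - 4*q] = 6*q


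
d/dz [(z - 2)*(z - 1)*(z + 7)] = 3*z^2 + 8*z - 19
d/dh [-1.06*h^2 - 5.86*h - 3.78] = -2.12*h - 5.86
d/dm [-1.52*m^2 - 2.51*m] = -3.04*m - 2.51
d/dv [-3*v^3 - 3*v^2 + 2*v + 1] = -9*v^2 - 6*v + 2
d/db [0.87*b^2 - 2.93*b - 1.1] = 1.74*b - 2.93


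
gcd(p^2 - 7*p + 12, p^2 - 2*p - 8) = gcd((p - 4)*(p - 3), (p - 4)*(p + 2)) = p - 4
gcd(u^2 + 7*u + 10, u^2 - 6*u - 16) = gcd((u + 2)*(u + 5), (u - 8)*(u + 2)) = u + 2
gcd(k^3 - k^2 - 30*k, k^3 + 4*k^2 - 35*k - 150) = k^2 - k - 30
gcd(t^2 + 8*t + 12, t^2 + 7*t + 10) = t + 2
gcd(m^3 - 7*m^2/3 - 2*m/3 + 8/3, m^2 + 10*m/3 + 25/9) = 1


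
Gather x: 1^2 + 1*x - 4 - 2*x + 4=1 - x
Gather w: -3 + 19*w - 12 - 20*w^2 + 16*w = -20*w^2 + 35*w - 15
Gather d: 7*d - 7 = 7*d - 7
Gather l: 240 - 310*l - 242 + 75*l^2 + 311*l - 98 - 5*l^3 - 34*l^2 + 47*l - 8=-5*l^3 + 41*l^2 + 48*l - 108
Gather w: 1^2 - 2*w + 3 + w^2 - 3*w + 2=w^2 - 5*w + 6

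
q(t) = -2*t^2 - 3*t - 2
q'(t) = -4*t - 3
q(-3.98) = -21.74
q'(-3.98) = 12.92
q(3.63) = -39.24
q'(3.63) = -17.52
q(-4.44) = -28.11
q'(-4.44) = 14.76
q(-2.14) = -4.74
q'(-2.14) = 5.56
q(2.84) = -26.65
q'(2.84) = -14.36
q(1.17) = -8.25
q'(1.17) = -7.68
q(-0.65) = -0.90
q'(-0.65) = -0.40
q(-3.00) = -11.00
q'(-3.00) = 9.00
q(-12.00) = -254.00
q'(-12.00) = 45.00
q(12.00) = -326.00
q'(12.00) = -51.00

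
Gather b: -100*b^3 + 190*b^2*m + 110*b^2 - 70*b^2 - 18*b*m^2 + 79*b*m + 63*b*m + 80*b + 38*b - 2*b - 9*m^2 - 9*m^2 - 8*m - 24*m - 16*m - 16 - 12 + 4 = -100*b^3 + b^2*(190*m + 40) + b*(-18*m^2 + 142*m + 116) - 18*m^2 - 48*m - 24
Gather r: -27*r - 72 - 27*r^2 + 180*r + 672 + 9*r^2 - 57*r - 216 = -18*r^2 + 96*r + 384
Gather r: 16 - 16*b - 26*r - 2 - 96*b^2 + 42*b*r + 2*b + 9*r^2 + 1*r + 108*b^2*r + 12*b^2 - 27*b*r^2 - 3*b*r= -84*b^2 - 14*b + r^2*(9 - 27*b) + r*(108*b^2 + 39*b - 25) + 14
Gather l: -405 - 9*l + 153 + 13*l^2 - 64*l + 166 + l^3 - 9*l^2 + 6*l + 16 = l^3 + 4*l^2 - 67*l - 70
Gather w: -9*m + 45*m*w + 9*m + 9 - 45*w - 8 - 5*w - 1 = w*(45*m - 50)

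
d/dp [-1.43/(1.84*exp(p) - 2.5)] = 2.6312*exp(p)/(1.84*exp(p) - 2.5)^2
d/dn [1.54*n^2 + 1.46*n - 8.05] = 3.08*n + 1.46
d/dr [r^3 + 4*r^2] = r*(3*r + 8)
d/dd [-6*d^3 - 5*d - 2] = -18*d^2 - 5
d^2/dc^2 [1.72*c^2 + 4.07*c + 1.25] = 3.44000000000000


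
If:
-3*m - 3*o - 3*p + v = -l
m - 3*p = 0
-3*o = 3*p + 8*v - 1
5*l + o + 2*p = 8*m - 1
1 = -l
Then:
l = -1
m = -115/231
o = 22/63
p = -115/693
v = 13/231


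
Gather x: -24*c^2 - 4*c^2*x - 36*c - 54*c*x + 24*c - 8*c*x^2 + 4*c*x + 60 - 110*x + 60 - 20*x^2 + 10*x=-24*c^2 - 12*c + x^2*(-8*c - 20) + x*(-4*c^2 - 50*c - 100) + 120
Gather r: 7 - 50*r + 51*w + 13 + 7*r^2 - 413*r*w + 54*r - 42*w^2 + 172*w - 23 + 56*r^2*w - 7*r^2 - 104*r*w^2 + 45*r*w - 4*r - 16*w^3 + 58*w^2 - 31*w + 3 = 56*r^2*w + r*(-104*w^2 - 368*w) - 16*w^3 + 16*w^2 + 192*w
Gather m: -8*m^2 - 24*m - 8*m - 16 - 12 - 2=-8*m^2 - 32*m - 30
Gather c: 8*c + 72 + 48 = 8*c + 120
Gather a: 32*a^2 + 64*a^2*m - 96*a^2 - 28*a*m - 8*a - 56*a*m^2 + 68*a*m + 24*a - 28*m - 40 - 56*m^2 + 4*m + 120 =a^2*(64*m - 64) + a*(-56*m^2 + 40*m + 16) - 56*m^2 - 24*m + 80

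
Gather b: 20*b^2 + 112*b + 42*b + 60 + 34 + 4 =20*b^2 + 154*b + 98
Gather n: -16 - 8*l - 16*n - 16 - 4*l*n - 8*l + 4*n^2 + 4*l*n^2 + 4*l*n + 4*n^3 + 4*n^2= -16*l + 4*n^3 + n^2*(4*l + 8) - 16*n - 32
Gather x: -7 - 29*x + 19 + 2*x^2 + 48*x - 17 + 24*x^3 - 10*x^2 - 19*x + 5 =24*x^3 - 8*x^2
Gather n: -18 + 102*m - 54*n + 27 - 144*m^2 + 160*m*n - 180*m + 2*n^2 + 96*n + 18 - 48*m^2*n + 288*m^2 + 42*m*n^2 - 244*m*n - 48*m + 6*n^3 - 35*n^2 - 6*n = 144*m^2 - 126*m + 6*n^3 + n^2*(42*m - 33) + n*(-48*m^2 - 84*m + 36) + 27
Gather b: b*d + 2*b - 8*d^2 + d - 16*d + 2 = b*(d + 2) - 8*d^2 - 15*d + 2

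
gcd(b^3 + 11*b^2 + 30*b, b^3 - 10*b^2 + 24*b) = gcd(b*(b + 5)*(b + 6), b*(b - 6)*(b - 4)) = b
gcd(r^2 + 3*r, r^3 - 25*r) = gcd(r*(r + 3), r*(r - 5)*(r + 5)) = r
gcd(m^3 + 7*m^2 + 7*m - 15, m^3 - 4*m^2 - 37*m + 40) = m^2 + 4*m - 5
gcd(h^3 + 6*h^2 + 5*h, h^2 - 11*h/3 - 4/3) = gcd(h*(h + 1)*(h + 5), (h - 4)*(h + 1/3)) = 1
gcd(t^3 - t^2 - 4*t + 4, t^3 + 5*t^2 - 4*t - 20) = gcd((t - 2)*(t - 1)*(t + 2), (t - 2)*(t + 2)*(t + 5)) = t^2 - 4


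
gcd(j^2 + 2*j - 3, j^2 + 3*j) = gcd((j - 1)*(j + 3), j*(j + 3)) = j + 3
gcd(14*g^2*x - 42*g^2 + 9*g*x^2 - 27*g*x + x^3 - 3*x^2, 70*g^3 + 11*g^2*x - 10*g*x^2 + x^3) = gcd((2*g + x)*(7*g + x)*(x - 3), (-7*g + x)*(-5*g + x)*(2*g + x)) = 2*g + x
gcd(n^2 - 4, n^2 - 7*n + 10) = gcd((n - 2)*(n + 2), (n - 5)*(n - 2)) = n - 2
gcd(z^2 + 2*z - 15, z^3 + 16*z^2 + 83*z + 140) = z + 5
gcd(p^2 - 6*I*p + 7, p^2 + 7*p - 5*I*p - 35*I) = 1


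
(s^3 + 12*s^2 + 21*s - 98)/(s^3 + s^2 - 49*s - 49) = (s^2 + 5*s - 14)/(s^2 - 6*s - 7)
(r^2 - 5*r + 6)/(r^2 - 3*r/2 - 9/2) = 2*(r - 2)/(2*r + 3)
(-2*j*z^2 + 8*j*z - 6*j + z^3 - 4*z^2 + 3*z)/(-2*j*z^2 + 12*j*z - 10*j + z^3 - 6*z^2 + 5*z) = (z - 3)/(z - 5)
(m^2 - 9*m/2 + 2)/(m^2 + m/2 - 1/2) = (m - 4)/(m + 1)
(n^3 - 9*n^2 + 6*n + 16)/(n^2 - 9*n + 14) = (n^2 - 7*n - 8)/(n - 7)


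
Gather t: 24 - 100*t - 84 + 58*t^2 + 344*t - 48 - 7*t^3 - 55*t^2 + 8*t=-7*t^3 + 3*t^2 + 252*t - 108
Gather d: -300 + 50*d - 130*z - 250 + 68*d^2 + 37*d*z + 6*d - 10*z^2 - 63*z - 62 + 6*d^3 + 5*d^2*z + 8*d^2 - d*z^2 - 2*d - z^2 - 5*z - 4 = 6*d^3 + d^2*(5*z + 76) + d*(-z^2 + 37*z + 54) - 11*z^2 - 198*z - 616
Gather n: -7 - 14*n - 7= -14*n - 14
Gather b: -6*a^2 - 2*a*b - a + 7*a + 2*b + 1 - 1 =-6*a^2 + 6*a + b*(2 - 2*a)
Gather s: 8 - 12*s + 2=10 - 12*s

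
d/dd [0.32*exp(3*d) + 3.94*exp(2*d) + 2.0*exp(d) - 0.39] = (0.96*exp(2*d) + 7.88*exp(d) + 2.0)*exp(d)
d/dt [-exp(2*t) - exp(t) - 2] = (-2*exp(t) - 1)*exp(t)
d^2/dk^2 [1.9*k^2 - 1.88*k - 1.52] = 3.80000000000000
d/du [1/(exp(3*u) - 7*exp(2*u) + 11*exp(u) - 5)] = (-3*exp(2*u) + 14*exp(u) - 11)*exp(u)/(exp(3*u) - 7*exp(2*u) + 11*exp(u) - 5)^2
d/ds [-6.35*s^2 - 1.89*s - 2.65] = -12.7*s - 1.89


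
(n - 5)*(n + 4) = n^2 - n - 20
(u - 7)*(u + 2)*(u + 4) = u^3 - u^2 - 34*u - 56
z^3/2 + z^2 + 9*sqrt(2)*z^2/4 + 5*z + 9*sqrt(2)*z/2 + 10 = (z/2 + 1)*(z + 2*sqrt(2))*(z + 5*sqrt(2)/2)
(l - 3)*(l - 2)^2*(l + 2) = l^4 - 5*l^3 + 2*l^2 + 20*l - 24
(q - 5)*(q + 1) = q^2 - 4*q - 5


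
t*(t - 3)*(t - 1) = t^3 - 4*t^2 + 3*t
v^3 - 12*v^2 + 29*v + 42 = (v - 7)*(v - 6)*(v + 1)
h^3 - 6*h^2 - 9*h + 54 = (h - 6)*(h - 3)*(h + 3)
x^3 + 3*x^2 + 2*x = x*(x + 1)*(x + 2)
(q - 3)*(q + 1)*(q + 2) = q^3 - 7*q - 6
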